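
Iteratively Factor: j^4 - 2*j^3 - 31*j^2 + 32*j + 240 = (j + 3)*(j^3 - 5*j^2 - 16*j + 80) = (j + 3)*(j + 4)*(j^2 - 9*j + 20) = (j - 5)*(j + 3)*(j + 4)*(j - 4)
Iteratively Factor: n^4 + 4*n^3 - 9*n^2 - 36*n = (n - 3)*(n^3 + 7*n^2 + 12*n) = (n - 3)*(n + 4)*(n^2 + 3*n) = (n - 3)*(n + 3)*(n + 4)*(n)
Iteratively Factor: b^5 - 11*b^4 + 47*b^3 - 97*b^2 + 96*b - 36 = (b - 3)*(b^4 - 8*b^3 + 23*b^2 - 28*b + 12) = (b - 3)*(b - 2)*(b^3 - 6*b^2 + 11*b - 6) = (b - 3)*(b - 2)^2*(b^2 - 4*b + 3) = (b - 3)*(b - 2)^2*(b - 1)*(b - 3)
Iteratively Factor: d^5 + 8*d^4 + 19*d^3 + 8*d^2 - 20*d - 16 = (d + 2)*(d^4 + 6*d^3 + 7*d^2 - 6*d - 8) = (d + 1)*(d + 2)*(d^3 + 5*d^2 + 2*d - 8) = (d + 1)*(d + 2)^2*(d^2 + 3*d - 4) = (d + 1)*(d + 2)^2*(d + 4)*(d - 1)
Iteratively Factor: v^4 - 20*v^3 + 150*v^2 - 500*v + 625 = (v - 5)*(v^3 - 15*v^2 + 75*v - 125) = (v - 5)^2*(v^2 - 10*v + 25) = (v - 5)^3*(v - 5)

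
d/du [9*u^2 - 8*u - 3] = 18*u - 8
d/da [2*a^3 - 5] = 6*a^2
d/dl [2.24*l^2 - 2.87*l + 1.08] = 4.48*l - 2.87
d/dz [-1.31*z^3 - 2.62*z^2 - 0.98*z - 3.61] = -3.93*z^2 - 5.24*z - 0.98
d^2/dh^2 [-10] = 0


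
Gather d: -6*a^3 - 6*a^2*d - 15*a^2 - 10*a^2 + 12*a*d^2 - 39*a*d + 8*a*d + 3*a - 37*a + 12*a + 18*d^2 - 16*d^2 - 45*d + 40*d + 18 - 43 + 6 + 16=-6*a^3 - 25*a^2 - 22*a + d^2*(12*a + 2) + d*(-6*a^2 - 31*a - 5) - 3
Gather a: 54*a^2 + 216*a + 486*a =54*a^2 + 702*a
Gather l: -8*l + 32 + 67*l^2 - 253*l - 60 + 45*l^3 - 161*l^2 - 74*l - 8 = 45*l^3 - 94*l^2 - 335*l - 36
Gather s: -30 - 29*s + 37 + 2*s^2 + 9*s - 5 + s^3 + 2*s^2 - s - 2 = s^3 + 4*s^2 - 21*s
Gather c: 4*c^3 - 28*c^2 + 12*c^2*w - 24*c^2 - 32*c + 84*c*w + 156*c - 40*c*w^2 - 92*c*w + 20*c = 4*c^3 + c^2*(12*w - 52) + c*(-40*w^2 - 8*w + 144)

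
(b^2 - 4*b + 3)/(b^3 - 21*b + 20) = (b - 3)/(b^2 + b - 20)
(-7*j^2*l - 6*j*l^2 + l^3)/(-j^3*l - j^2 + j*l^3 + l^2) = l*(7*j - l)/(j^2*l - j*l^2 + j - l)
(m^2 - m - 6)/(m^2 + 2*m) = (m - 3)/m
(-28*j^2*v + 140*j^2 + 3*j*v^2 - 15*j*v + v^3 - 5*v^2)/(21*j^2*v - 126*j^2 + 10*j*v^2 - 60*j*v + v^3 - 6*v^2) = (-4*j*v + 20*j + v^2 - 5*v)/(3*j*v - 18*j + v^2 - 6*v)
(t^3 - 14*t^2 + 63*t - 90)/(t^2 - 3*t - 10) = (t^2 - 9*t + 18)/(t + 2)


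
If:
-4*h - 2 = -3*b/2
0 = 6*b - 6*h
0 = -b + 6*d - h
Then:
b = -4/5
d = -4/15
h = -4/5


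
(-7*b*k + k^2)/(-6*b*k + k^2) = (7*b - k)/(6*b - k)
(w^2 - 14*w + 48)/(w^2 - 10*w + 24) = (w - 8)/(w - 4)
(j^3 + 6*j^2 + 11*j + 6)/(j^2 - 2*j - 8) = (j^2 + 4*j + 3)/(j - 4)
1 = 1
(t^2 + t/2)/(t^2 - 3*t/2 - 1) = t/(t - 2)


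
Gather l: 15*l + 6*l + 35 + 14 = 21*l + 49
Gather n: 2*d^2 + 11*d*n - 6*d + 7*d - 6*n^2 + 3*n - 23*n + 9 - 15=2*d^2 + d - 6*n^2 + n*(11*d - 20) - 6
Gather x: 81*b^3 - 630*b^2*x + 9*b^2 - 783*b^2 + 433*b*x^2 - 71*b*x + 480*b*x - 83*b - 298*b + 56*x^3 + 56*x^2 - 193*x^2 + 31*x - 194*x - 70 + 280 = 81*b^3 - 774*b^2 - 381*b + 56*x^3 + x^2*(433*b - 137) + x*(-630*b^2 + 409*b - 163) + 210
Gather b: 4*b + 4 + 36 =4*b + 40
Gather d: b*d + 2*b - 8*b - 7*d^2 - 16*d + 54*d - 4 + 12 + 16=-6*b - 7*d^2 + d*(b + 38) + 24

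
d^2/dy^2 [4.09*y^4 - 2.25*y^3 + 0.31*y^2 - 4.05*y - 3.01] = 49.08*y^2 - 13.5*y + 0.62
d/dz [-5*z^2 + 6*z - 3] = 6 - 10*z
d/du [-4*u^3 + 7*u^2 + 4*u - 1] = -12*u^2 + 14*u + 4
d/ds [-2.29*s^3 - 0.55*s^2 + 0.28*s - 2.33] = -6.87*s^2 - 1.1*s + 0.28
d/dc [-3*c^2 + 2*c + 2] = 2 - 6*c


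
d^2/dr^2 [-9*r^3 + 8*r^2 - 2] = 16 - 54*r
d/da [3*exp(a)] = 3*exp(a)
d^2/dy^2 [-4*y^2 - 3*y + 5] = -8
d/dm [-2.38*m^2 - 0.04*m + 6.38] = -4.76*m - 0.04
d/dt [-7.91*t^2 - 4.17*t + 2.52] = -15.82*t - 4.17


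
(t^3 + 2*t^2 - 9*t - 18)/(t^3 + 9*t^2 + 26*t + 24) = (t - 3)/(t + 4)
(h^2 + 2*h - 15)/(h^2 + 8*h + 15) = (h - 3)/(h + 3)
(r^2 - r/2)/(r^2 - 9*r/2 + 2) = r/(r - 4)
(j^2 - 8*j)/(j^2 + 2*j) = (j - 8)/(j + 2)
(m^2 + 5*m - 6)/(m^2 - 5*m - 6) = (-m^2 - 5*m + 6)/(-m^2 + 5*m + 6)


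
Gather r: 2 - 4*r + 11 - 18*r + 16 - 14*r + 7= 36 - 36*r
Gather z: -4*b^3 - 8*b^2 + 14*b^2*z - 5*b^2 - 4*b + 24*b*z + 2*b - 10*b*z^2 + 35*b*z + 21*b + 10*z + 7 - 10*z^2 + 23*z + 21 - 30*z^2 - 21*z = -4*b^3 - 13*b^2 + 19*b + z^2*(-10*b - 40) + z*(14*b^2 + 59*b + 12) + 28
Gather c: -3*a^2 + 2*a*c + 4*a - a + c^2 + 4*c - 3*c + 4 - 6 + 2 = -3*a^2 + 3*a + c^2 + c*(2*a + 1)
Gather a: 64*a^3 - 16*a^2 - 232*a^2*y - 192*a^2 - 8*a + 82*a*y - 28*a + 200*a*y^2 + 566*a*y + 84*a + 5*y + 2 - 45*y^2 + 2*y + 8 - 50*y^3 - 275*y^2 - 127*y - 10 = 64*a^3 + a^2*(-232*y - 208) + a*(200*y^2 + 648*y + 48) - 50*y^3 - 320*y^2 - 120*y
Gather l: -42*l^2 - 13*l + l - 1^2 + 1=-42*l^2 - 12*l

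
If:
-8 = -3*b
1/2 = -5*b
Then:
No Solution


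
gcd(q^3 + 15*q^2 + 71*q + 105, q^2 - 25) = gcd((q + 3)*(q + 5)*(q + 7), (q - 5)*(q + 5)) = q + 5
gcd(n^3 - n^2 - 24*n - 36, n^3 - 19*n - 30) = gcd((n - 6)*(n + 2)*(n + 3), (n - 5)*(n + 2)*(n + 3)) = n^2 + 5*n + 6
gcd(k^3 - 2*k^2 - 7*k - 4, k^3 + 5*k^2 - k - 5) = k + 1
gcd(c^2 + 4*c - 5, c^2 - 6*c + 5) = c - 1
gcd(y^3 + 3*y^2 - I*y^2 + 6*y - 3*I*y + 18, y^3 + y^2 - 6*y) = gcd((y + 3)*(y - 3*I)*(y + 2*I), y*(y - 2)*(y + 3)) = y + 3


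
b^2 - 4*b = b*(b - 4)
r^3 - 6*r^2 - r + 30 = (r - 5)*(r - 3)*(r + 2)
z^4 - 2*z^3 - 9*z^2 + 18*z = z*(z - 3)*(z - 2)*(z + 3)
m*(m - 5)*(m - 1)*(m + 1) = m^4 - 5*m^3 - m^2 + 5*m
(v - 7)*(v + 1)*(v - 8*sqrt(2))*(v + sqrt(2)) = v^4 - 7*sqrt(2)*v^3 - 6*v^3 - 23*v^2 + 42*sqrt(2)*v^2 + 49*sqrt(2)*v + 96*v + 112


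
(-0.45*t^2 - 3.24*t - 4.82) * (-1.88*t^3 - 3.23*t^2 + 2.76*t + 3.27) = 0.846*t^5 + 7.5447*t^4 + 18.2848*t^3 + 5.1547*t^2 - 23.898*t - 15.7614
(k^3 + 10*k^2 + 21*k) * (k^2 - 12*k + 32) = k^5 - 2*k^4 - 67*k^3 + 68*k^2 + 672*k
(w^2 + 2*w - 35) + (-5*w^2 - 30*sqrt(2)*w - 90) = -4*w^2 - 30*sqrt(2)*w + 2*w - 125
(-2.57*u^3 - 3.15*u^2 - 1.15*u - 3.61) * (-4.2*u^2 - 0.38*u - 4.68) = 10.794*u^5 + 14.2066*u^4 + 18.0546*u^3 + 30.341*u^2 + 6.7538*u + 16.8948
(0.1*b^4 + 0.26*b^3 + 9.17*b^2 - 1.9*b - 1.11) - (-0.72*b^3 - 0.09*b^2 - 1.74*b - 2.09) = 0.1*b^4 + 0.98*b^3 + 9.26*b^2 - 0.16*b + 0.98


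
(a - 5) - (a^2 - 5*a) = -a^2 + 6*a - 5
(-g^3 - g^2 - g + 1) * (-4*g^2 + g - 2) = 4*g^5 + 3*g^4 + 5*g^3 - 3*g^2 + 3*g - 2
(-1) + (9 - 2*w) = 8 - 2*w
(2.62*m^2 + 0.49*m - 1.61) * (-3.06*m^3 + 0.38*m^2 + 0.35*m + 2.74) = -8.0172*m^5 - 0.5038*m^4 + 6.0298*m^3 + 6.7385*m^2 + 0.7791*m - 4.4114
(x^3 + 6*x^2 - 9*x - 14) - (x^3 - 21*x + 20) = 6*x^2 + 12*x - 34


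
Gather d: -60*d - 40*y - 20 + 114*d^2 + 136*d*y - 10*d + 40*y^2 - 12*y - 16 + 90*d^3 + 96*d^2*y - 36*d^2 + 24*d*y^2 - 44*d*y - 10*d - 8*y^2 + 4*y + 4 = 90*d^3 + d^2*(96*y + 78) + d*(24*y^2 + 92*y - 80) + 32*y^2 - 48*y - 32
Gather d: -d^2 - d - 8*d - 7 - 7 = -d^2 - 9*d - 14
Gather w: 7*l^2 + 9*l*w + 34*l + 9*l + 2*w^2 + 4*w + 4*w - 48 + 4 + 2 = 7*l^2 + 43*l + 2*w^2 + w*(9*l + 8) - 42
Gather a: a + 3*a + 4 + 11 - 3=4*a + 12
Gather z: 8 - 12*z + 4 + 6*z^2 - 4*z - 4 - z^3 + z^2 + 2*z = -z^3 + 7*z^2 - 14*z + 8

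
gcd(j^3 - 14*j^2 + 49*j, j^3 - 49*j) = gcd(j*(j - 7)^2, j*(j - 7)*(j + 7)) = j^2 - 7*j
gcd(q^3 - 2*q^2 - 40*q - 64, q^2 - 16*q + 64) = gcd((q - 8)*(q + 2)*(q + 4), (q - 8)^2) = q - 8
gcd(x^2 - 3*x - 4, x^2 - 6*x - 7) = x + 1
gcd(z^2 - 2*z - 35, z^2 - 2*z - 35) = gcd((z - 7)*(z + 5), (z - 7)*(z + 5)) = z^2 - 2*z - 35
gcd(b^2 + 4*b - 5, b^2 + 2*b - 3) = b - 1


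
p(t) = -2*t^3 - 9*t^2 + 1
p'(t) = -6*t^2 - 18*t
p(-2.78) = -25.59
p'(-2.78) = 3.67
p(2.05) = -54.05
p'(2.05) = -62.12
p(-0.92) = -5.06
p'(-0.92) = 11.48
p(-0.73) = -3.02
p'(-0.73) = 9.94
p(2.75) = -108.66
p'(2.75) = -94.88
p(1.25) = -16.97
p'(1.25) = -31.88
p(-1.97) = -18.64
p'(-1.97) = 12.17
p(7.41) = -1306.91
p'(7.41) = -462.83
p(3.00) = -134.00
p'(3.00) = -108.00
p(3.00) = -134.00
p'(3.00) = -108.00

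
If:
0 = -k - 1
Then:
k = -1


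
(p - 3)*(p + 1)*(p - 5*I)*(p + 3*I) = p^4 - 2*p^3 - 2*I*p^3 + 12*p^2 + 4*I*p^2 - 30*p + 6*I*p - 45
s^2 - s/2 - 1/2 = (s - 1)*(s + 1/2)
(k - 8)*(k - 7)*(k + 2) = k^3 - 13*k^2 + 26*k + 112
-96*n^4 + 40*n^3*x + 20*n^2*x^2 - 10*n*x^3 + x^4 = (-6*n + x)*(-4*n + x)*(-2*n + x)*(2*n + x)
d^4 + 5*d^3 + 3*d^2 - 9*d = d*(d - 1)*(d + 3)^2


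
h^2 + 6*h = h*(h + 6)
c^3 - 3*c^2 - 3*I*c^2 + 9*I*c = c*(c - 3)*(c - 3*I)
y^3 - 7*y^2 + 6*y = y*(y - 6)*(y - 1)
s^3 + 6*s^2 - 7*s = s*(s - 1)*(s + 7)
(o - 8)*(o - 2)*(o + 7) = o^3 - 3*o^2 - 54*o + 112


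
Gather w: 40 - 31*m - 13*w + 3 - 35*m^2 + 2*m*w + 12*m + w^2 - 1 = -35*m^2 - 19*m + w^2 + w*(2*m - 13) + 42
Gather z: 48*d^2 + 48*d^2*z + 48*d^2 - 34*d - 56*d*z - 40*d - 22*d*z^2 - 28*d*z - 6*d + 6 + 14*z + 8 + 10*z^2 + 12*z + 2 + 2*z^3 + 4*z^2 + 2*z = 96*d^2 - 80*d + 2*z^3 + z^2*(14 - 22*d) + z*(48*d^2 - 84*d + 28) + 16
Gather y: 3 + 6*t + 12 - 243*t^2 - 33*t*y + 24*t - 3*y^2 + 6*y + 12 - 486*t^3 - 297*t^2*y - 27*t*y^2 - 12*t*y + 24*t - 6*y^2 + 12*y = -486*t^3 - 243*t^2 + 54*t + y^2*(-27*t - 9) + y*(-297*t^2 - 45*t + 18) + 27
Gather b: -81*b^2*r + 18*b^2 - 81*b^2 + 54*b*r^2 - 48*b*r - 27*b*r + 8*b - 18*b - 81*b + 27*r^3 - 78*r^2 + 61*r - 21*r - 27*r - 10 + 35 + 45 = b^2*(-81*r - 63) + b*(54*r^2 - 75*r - 91) + 27*r^3 - 78*r^2 + 13*r + 70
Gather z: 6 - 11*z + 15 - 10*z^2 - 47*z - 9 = -10*z^2 - 58*z + 12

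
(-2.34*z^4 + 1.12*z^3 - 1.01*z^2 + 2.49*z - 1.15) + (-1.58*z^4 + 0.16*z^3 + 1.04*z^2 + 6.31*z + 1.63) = -3.92*z^4 + 1.28*z^3 + 0.03*z^2 + 8.8*z + 0.48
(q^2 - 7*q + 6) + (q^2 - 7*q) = 2*q^2 - 14*q + 6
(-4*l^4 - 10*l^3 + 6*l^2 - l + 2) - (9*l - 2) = -4*l^4 - 10*l^3 + 6*l^2 - 10*l + 4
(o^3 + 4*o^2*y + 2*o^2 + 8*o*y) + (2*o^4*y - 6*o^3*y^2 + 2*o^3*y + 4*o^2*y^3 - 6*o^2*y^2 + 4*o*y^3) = 2*o^4*y - 6*o^3*y^2 + 2*o^3*y + o^3 + 4*o^2*y^3 - 6*o^2*y^2 + 4*o^2*y + 2*o^2 + 4*o*y^3 + 8*o*y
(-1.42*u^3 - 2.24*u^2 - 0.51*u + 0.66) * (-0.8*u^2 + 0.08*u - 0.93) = 1.136*u^5 + 1.6784*u^4 + 1.5494*u^3 + 1.5144*u^2 + 0.5271*u - 0.6138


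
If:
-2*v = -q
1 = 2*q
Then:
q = 1/2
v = 1/4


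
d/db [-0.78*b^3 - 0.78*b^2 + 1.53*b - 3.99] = -2.34*b^2 - 1.56*b + 1.53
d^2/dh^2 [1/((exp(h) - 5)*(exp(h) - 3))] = 4*(exp(3*h) - 6*exp(2*h) + exp(h) + 30)*exp(h)/(exp(6*h) - 24*exp(5*h) + 237*exp(4*h) - 1232*exp(3*h) + 3555*exp(2*h) - 5400*exp(h) + 3375)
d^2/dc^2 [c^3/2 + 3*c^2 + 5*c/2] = 3*c + 6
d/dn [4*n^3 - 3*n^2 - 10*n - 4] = 12*n^2 - 6*n - 10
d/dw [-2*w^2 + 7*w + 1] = 7 - 4*w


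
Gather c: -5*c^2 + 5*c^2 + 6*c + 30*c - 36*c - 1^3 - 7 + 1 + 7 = 0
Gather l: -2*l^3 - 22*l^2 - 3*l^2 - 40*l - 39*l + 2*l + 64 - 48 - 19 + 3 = -2*l^3 - 25*l^2 - 77*l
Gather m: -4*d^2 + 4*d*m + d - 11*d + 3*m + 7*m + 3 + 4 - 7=-4*d^2 - 10*d + m*(4*d + 10)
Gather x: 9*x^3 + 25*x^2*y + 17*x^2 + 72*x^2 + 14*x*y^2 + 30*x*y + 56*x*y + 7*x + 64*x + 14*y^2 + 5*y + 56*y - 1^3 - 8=9*x^3 + x^2*(25*y + 89) + x*(14*y^2 + 86*y + 71) + 14*y^2 + 61*y - 9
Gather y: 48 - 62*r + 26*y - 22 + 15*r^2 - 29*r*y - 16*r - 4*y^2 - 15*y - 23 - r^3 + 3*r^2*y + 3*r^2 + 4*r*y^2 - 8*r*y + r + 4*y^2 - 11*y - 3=-r^3 + 18*r^2 + 4*r*y^2 - 77*r + y*(3*r^2 - 37*r)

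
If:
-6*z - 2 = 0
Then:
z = -1/3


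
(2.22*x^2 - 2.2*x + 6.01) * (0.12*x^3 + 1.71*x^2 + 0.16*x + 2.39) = 0.2664*x^5 + 3.5322*x^4 - 2.6856*x^3 + 15.2309*x^2 - 4.2964*x + 14.3639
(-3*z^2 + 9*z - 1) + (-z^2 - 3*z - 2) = -4*z^2 + 6*z - 3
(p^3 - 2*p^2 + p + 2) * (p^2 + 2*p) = p^5 - 3*p^3 + 4*p^2 + 4*p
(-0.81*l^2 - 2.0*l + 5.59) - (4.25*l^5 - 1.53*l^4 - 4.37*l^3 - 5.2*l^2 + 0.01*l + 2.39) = -4.25*l^5 + 1.53*l^4 + 4.37*l^3 + 4.39*l^2 - 2.01*l + 3.2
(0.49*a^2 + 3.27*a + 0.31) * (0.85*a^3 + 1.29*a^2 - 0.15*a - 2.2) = 0.4165*a^5 + 3.4116*a^4 + 4.4083*a^3 - 1.1686*a^2 - 7.2405*a - 0.682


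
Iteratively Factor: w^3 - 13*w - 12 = (w - 4)*(w^2 + 4*w + 3) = (w - 4)*(w + 1)*(w + 3)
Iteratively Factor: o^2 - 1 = (o - 1)*(o + 1)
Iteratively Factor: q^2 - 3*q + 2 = (q - 2)*(q - 1)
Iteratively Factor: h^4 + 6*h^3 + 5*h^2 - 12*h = (h)*(h^3 + 6*h^2 + 5*h - 12) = h*(h + 3)*(h^2 + 3*h - 4) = h*(h + 3)*(h + 4)*(h - 1)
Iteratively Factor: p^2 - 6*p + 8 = (p - 2)*(p - 4)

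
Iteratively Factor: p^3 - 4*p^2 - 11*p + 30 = (p - 5)*(p^2 + p - 6) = (p - 5)*(p + 3)*(p - 2)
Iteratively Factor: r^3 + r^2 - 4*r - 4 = (r - 2)*(r^2 + 3*r + 2) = (r - 2)*(r + 1)*(r + 2)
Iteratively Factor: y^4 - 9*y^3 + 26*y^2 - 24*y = (y - 3)*(y^3 - 6*y^2 + 8*y) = (y - 4)*(y - 3)*(y^2 - 2*y) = (y - 4)*(y - 3)*(y - 2)*(y)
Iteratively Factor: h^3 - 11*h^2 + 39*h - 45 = (h - 3)*(h^2 - 8*h + 15) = (h - 3)^2*(h - 5)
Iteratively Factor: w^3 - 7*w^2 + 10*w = (w - 5)*(w^2 - 2*w) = (w - 5)*(w - 2)*(w)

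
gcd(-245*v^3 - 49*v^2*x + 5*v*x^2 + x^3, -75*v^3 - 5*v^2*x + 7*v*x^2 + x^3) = 5*v + x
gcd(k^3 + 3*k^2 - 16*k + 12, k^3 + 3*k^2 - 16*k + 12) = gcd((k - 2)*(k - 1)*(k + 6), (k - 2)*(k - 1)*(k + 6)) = k^3 + 3*k^2 - 16*k + 12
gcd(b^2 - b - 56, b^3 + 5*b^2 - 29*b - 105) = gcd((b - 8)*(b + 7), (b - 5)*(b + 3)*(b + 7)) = b + 7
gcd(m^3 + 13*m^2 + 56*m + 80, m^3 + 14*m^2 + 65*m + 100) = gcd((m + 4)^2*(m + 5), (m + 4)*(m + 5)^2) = m^2 + 9*m + 20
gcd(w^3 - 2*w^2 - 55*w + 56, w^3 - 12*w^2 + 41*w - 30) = w - 1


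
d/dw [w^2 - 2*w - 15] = 2*w - 2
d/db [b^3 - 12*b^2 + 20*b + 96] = 3*b^2 - 24*b + 20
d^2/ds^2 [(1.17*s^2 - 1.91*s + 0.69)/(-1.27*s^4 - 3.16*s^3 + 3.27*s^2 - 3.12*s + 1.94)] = (-11.322558*s^8 + 8.79500400000001*s^7 + 67.301282*s^6 + 39.401598*s^5 - 194.901246*s^4 + 76.1546300000001*s^3 + 79.556286*s^2 - 55.841868*s + 9.635844)/(2.048383*s^12 + 15.290292*s^11 + 22.222587*s^10 - 32.087744*s^9 + 8.52123899999999*s^8 + 70.377972*s^7 - 201.091659*s^6 + 266.523768*s^5 - 258.148914*s^4 + 184.806192*s^3 - 93.575124*s^2 + 35.227296*s - 7.301384)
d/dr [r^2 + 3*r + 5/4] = 2*r + 3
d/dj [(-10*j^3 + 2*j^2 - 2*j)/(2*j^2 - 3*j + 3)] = 2*(-10*j^4 + 30*j^3 - 46*j^2 + 6*j - 3)/(4*j^4 - 12*j^3 + 21*j^2 - 18*j + 9)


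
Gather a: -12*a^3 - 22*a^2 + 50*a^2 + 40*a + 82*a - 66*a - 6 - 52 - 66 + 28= -12*a^3 + 28*a^2 + 56*a - 96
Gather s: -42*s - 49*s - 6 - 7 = -91*s - 13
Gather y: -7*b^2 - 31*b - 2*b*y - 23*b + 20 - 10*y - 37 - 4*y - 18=-7*b^2 - 54*b + y*(-2*b - 14) - 35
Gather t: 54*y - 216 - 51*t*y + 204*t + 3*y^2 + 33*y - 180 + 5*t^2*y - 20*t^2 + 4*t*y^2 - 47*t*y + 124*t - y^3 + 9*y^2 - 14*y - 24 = t^2*(5*y - 20) + t*(4*y^2 - 98*y + 328) - y^3 + 12*y^2 + 73*y - 420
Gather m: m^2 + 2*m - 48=m^2 + 2*m - 48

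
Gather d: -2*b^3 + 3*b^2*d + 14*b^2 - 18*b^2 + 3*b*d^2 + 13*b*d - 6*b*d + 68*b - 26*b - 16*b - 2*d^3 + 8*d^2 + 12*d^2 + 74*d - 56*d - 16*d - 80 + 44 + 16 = -2*b^3 - 4*b^2 + 26*b - 2*d^3 + d^2*(3*b + 20) + d*(3*b^2 + 7*b + 2) - 20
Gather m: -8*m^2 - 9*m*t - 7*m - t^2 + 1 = -8*m^2 + m*(-9*t - 7) - t^2 + 1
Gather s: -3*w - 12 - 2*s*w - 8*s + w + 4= s*(-2*w - 8) - 2*w - 8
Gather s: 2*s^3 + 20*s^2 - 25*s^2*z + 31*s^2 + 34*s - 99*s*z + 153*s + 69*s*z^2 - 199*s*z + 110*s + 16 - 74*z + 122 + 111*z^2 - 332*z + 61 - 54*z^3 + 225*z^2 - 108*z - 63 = 2*s^3 + s^2*(51 - 25*z) + s*(69*z^2 - 298*z + 297) - 54*z^3 + 336*z^2 - 514*z + 136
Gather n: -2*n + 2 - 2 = -2*n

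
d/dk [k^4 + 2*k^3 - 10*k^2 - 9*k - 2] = 4*k^3 + 6*k^2 - 20*k - 9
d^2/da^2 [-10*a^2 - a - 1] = -20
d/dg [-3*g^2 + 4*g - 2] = 4 - 6*g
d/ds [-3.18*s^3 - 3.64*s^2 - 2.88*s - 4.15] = -9.54*s^2 - 7.28*s - 2.88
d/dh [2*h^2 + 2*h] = 4*h + 2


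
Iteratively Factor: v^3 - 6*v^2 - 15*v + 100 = (v - 5)*(v^2 - v - 20) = (v - 5)*(v + 4)*(v - 5)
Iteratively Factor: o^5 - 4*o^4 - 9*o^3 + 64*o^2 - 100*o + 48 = (o - 2)*(o^4 - 2*o^3 - 13*o^2 + 38*o - 24) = (o - 3)*(o - 2)*(o^3 + o^2 - 10*o + 8) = (o - 3)*(o - 2)^2*(o^2 + 3*o - 4) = (o - 3)*(o - 2)^2*(o - 1)*(o + 4)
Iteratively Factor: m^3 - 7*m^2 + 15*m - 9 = (m - 3)*(m^2 - 4*m + 3) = (m - 3)*(m - 1)*(m - 3)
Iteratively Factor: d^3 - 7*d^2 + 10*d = (d - 5)*(d^2 - 2*d) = (d - 5)*(d - 2)*(d)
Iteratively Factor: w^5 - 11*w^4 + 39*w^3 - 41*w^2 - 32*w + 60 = (w - 5)*(w^4 - 6*w^3 + 9*w^2 + 4*w - 12) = (w - 5)*(w - 2)*(w^3 - 4*w^2 + w + 6) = (w - 5)*(w - 3)*(w - 2)*(w^2 - w - 2) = (w - 5)*(w - 3)*(w - 2)^2*(w + 1)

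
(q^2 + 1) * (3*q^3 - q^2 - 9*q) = 3*q^5 - q^4 - 6*q^3 - q^2 - 9*q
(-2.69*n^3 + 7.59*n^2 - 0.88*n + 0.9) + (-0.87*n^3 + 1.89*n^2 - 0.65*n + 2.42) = -3.56*n^3 + 9.48*n^2 - 1.53*n + 3.32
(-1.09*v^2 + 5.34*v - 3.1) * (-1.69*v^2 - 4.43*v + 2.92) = 1.8421*v^4 - 4.1959*v^3 - 21.6*v^2 + 29.3258*v - 9.052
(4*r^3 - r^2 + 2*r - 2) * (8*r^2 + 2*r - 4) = 32*r^5 - 2*r^3 - 8*r^2 - 12*r + 8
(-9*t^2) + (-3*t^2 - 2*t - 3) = -12*t^2 - 2*t - 3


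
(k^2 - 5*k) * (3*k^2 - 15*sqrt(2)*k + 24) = 3*k^4 - 15*sqrt(2)*k^3 - 15*k^3 + 24*k^2 + 75*sqrt(2)*k^2 - 120*k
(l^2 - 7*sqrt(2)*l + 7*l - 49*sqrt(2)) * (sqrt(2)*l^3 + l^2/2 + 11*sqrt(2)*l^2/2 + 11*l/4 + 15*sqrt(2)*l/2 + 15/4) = sqrt(2)*l^5 - 27*l^4/2 + 25*sqrt(2)*l^4/2 - 675*l^3/4 + 85*sqrt(2)*l^3/2 - 621*l^2 + 35*sqrt(2)*l^2/4 - 2835*l/4 - 161*sqrt(2)*l - 735*sqrt(2)/4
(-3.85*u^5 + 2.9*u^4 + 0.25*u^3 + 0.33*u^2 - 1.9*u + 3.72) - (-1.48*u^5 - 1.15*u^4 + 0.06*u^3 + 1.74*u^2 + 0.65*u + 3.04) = -2.37*u^5 + 4.05*u^4 + 0.19*u^3 - 1.41*u^2 - 2.55*u + 0.68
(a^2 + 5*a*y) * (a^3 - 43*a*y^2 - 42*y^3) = a^5 + 5*a^4*y - 43*a^3*y^2 - 257*a^2*y^3 - 210*a*y^4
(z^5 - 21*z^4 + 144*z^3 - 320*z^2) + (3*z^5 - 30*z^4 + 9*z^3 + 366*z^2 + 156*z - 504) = 4*z^5 - 51*z^4 + 153*z^3 + 46*z^2 + 156*z - 504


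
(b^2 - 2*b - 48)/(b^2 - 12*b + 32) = (b + 6)/(b - 4)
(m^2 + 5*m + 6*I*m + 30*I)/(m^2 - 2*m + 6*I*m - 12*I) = (m + 5)/(m - 2)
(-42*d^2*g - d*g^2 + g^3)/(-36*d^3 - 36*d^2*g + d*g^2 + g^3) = g*(7*d - g)/(6*d^2 + 5*d*g - g^2)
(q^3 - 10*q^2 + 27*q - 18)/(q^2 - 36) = (q^2 - 4*q + 3)/(q + 6)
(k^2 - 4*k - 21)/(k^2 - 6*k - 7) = (k + 3)/(k + 1)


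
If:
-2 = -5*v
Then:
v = 2/5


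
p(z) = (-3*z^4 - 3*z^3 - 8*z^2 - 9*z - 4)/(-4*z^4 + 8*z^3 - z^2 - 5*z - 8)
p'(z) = (-12*z^3 - 9*z^2 - 16*z - 9)/(-4*z^4 + 8*z^3 - z^2 - 5*z - 8) + (16*z^3 - 24*z^2 + 2*z + 5)*(-3*z^4 - 3*z^3 - 8*z^2 - 9*z - 4)/(-4*z^4 + 8*z^3 - z^2 - 5*z - 8)^2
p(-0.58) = 0.16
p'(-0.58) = 0.22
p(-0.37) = 0.25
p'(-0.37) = 0.54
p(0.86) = 2.09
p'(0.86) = 3.83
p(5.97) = 1.39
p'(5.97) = -0.17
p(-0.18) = 0.37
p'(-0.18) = 0.69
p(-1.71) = 0.30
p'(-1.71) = -0.11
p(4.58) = 1.75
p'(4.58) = -0.39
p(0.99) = 2.65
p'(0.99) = 4.80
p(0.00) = 0.50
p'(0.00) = 0.81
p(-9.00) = 0.56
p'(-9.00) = -0.02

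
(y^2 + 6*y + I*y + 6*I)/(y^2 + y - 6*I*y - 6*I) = (y^2 + y*(6 + I) + 6*I)/(y^2 + y*(1 - 6*I) - 6*I)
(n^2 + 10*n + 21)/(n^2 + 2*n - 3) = (n + 7)/(n - 1)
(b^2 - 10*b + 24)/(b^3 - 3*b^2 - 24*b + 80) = (b - 6)/(b^2 + b - 20)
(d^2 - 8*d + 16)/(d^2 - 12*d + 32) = (d - 4)/(d - 8)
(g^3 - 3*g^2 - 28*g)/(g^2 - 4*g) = (g^2 - 3*g - 28)/(g - 4)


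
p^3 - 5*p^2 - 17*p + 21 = (p - 7)*(p - 1)*(p + 3)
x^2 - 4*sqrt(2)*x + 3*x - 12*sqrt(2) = (x + 3)*(x - 4*sqrt(2))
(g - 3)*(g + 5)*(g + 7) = g^3 + 9*g^2 - g - 105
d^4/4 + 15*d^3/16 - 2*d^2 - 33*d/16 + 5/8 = (d/4 + 1/4)*(d - 2)*(d - 1/4)*(d + 5)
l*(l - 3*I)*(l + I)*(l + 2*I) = l^4 + 7*l^2 + 6*I*l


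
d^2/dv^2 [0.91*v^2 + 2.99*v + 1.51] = 1.82000000000000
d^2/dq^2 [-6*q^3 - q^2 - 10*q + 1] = -36*q - 2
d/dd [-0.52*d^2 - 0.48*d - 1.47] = -1.04*d - 0.48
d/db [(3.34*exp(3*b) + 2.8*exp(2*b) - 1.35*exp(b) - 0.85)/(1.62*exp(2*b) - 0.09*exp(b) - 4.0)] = (5.4108*exp(4*b) - 0.6012*exp(3*b) - 38.145*exp(2*b) - 19.646*exp(b) + 5.3235)*exp(b)/(2.6244*exp(4*b) - 0.2916*exp(3*b) - 12.9519*exp(2*b) + 0.72*exp(b) + 16.0)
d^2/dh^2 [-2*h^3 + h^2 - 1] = 2 - 12*h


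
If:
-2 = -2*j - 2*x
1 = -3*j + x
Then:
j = 0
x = 1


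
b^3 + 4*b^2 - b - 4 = (b - 1)*(b + 1)*(b + 4)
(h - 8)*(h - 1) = h^2 - 9*h + 8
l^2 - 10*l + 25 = (l - 5)^2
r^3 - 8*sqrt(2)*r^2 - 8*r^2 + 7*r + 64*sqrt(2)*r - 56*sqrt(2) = (r - 7)*(r - 1)*(r - 8*sqrt(2))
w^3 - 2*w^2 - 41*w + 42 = (w - 7)*(w - 1)*(w + 6)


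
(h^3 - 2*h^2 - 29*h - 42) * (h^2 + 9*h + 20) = h^5 + 7*h^4 - 27*h^3 - 343*h^2 - 958*h - 840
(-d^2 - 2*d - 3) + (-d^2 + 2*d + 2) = -2*d^2 - 1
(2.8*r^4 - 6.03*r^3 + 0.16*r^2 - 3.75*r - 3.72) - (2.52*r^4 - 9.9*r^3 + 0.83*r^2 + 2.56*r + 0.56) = 0.28*r^4 + 3.87*r^3 - 0.67*r^2 - 6.31*r - 4.28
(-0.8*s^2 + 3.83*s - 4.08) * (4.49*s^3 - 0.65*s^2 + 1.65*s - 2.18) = -3.592*s^5 + 17.7167*s^4 - 22.1287*s^3 + 10.7155*s^2 - 15.0814*s + 8.8944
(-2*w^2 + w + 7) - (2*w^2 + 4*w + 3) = -4*w^2 - 3*w + 4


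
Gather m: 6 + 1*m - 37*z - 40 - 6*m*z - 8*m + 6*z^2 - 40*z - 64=m*(-6*z - 7) + 6*z^2 - 77*z - 98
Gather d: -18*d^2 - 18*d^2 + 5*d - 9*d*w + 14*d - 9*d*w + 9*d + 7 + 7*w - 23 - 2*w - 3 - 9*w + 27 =-36*d^2 + d*(28 - 18*w) - 4*w + 8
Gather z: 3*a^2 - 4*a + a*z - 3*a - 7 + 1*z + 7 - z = 3*a^2 + a*z - 7*a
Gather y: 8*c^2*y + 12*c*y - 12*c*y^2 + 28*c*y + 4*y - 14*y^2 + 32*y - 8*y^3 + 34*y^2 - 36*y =-8*y^3 + y^2*(20 - 12*c) + y*(8*c^2 + 40*c)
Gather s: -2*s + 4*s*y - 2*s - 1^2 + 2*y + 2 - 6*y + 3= s*(4*y - 4) - 4*y + 4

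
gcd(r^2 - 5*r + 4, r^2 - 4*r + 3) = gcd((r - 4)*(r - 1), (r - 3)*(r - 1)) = r - 1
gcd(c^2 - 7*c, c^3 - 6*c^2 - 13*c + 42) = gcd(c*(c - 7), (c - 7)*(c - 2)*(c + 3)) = c - 7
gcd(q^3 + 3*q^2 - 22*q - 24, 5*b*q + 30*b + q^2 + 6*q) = q + 6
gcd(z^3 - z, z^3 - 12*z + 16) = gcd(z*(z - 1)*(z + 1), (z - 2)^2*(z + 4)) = 1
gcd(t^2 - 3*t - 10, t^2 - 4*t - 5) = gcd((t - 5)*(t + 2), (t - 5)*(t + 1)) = t - 5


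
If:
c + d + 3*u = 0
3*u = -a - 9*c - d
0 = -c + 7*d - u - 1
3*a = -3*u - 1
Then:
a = -19/69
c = 19/552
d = 77/552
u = -4/69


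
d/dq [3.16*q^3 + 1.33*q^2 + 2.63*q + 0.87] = 9.48*q^2 + 2.66*q + 2.63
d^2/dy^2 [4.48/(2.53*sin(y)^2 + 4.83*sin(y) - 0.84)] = (-114.704128*sin(y)^4 - 164.235456*sin(y)^3 + 29.459136*sin(y)^2 + 310.294656*sin(y) + 228.068736)/(2.53*sin(y)^2 + 4.83*sin(y) - 0.84)^3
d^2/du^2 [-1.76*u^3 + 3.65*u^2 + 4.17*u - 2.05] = 7.3 - 10.56*u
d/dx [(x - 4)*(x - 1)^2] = 3*(x - 3)*(x - 1)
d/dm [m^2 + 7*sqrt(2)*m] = 2*m + 7*sqrt(2)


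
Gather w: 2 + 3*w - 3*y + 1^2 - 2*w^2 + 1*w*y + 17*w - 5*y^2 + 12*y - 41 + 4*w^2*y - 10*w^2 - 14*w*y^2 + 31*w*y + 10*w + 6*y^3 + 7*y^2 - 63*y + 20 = w^2*(4*y - 12) + w*(-14*y^2 + 32*y + 30) + 6*y^3 + 2*y^2 - 54*y - 18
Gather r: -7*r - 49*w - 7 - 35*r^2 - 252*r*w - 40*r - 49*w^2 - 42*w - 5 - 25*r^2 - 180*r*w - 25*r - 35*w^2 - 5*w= -60*r^2 + r*(-432*w - 72) - 84*w^2 - 96*w - 12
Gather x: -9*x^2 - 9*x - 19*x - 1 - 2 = -9*x^2 - 28*x - 3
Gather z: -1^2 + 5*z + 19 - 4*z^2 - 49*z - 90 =-4*z^2 - 44*z - 72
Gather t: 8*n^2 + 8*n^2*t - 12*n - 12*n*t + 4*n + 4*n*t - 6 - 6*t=8*n^2 - 8*n + t*(8*n^2 - 8*n - 6) - 6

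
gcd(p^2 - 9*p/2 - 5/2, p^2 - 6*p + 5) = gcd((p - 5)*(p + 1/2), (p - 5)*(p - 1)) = p - 5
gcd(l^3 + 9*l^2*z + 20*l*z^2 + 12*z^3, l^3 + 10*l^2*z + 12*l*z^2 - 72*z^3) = l + 6*z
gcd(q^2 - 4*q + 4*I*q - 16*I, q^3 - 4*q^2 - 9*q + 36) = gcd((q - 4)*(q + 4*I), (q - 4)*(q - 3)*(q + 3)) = q - 4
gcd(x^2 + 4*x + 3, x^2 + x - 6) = x + 3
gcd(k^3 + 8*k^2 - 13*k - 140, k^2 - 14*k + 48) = 1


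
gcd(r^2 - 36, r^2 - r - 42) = r + 6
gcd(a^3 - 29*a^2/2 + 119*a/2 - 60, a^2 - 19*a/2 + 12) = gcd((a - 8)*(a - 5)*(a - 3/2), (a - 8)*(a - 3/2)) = a^2 - 19*a/2 + 12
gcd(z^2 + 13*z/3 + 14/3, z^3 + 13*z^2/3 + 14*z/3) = z^2 + 13*z/3 + 14/3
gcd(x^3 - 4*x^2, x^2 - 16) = x - 4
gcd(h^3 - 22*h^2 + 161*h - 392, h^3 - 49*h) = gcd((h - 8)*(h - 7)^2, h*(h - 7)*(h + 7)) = h - 7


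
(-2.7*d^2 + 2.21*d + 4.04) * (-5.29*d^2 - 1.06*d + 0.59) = 14.283*d^4 - 8.8289*d^3 - 25.3072*d^2 - 2.9785*d + 2.3836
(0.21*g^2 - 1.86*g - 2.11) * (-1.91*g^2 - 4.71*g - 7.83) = -0.4011*g^4 + 2.5635*g^3 + 11.1464*g^2 + 24.5019*g + 16.5213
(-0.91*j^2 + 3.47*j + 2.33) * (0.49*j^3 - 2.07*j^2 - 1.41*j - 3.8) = -0.4459*j^5 + 3.584*j^4 - 4.7581*j^3 - 6.2578*j^2 - 16.4713*j - 8.854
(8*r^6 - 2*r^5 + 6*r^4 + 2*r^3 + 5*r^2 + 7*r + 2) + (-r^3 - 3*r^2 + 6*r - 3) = 8*r^6 - 2*r^5 + 6*r^4 + r^3 + 2*r^2 + 13*r - 1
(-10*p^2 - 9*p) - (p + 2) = -10*p^2 - 10*p - 2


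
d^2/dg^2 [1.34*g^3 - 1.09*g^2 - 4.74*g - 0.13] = 8.04*g - 2.18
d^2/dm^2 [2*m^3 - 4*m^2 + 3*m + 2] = 12*m - 8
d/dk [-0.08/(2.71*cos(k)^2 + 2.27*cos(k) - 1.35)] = -(0.4336*cos(k) + 0.1816)*sin(k)/(2.71*cos(k)^2 + 2.27*cos(k) - 1.35)^2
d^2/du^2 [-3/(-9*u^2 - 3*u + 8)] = 54*(-9*u^2 - 3*u + (6*u + 1)^2 + 8)/(9*u^2 + 3*u - 8)^3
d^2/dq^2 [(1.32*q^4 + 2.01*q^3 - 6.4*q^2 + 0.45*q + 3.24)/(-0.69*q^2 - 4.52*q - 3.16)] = (-1.256904*q^6 - 24.700896*q^5 - 179.077536*q^4 - 415.375314*q^3 - 423.41004*q^2 - 175.168728*q + 22.41056)/(0.328509*q^6 + 6.455916*q^5 + 46.804356*q^4 + 151.477856*q^3 + 214.350384*q^2 + 135.404736*q + 31.554496)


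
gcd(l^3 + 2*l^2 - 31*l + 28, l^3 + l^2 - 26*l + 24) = l^2 - 5*l + 4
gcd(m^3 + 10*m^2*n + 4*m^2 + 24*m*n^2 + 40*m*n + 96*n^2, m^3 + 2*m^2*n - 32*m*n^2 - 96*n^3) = m + 4*n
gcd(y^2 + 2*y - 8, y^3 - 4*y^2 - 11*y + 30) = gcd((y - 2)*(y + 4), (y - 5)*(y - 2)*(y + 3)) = y - 2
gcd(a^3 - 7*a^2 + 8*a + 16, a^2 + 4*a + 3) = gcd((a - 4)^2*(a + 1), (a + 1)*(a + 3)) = a + 1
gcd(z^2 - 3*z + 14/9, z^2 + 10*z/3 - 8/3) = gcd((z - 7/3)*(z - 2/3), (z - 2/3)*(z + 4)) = z - 2/3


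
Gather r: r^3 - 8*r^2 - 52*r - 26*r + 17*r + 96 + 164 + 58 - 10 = r^3 - 8*r^2 - 61*r + 308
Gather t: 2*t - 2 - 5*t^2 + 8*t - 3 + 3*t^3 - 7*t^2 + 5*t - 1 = 3*t^3 - 12*t^2 + 15*t - 6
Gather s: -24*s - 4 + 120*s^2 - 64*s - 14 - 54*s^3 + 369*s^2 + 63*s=-54*s^3 + 489*s^2 - 25*s - 18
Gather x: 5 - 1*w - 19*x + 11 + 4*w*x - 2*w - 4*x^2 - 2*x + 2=-3*w - 4*x^2 + x*(4*w - 21) + 18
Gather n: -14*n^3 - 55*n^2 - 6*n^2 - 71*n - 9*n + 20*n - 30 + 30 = -14*n^3 - 61*n^2 - 60*n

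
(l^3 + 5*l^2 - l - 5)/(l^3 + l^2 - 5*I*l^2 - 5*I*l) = (l^2 + 4*l - 5)/(l*(l - 5*I))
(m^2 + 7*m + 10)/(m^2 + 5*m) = (m + 2)/m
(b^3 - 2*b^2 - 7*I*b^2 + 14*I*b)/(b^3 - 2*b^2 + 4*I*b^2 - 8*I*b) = (b - 7*I)/(b + 4*I)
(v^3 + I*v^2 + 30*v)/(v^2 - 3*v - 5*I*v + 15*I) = v*(v + 6*I)/(v - 3)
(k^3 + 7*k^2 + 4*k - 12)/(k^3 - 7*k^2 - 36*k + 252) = (k^2 + k - 2)/(k^2 - 13*k + 42)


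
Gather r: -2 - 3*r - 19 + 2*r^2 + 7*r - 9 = 2*r^2 + 4*r - 30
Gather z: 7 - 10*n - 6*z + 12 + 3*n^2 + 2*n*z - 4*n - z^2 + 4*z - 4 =3*n^2 - 14*n - z^2 + z*(2*n - 2) + 15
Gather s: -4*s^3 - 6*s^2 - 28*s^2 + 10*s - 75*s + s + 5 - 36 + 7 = -4*s^3 - 34*s^2 - 64*s - 24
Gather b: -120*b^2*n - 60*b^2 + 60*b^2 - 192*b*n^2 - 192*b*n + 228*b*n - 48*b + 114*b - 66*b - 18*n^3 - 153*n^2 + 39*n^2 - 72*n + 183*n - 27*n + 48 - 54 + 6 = -120*b^2*n + b*(-192*n^2 + 36*n) - 18*n^3 - 114*n^2 + 84*n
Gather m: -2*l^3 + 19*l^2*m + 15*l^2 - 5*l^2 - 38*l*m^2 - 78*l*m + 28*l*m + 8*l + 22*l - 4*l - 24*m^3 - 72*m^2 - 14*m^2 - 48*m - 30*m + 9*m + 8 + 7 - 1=-2*l^3 + 10*l^2 + 26*l - 24*m^3 + m^2*(-38*l - 86) + m*(19*l^2 - 50*l - 69) + 14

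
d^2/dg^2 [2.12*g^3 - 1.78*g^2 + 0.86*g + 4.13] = 12.72*g - 3.56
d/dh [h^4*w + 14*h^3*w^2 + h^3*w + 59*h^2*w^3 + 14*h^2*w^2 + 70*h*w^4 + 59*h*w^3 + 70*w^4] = w*(4*h^3 + 42*h^2*w + 3*h^2 + 118*h*w^2 + 28*h*w + 70*w^3 + 59*w^2)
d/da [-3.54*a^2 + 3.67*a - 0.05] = 3.67 - 7.08*a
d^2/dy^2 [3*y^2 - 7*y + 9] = 6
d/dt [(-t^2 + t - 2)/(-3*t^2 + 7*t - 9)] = (-4*t^2 + 6*t + 5)/(9*t^4 - 42*t^3 + 103*t^2 - 126*t + 81)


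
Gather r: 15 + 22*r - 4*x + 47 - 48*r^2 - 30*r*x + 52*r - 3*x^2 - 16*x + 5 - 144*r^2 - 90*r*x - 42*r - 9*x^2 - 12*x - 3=-192*r^2 + r*(32 - 120*x) - 12*x^2 - 32*x + 64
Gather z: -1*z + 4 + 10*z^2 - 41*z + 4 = 10*z^2 - 42*z + 8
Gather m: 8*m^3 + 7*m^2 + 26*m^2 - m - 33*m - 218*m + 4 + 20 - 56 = 8*m^3 + 33*m^2 - 252*m - 32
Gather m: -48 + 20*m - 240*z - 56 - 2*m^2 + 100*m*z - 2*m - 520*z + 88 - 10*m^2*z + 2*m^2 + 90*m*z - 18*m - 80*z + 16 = -10*m^2*z + 190*m*z - 840*z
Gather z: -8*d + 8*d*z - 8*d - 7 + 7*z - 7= -16*d + z*(8*d + 7) - 14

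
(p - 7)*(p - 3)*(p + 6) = p^3 - 4*p^2 - 39*p + 126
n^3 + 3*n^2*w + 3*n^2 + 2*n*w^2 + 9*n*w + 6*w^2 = (n + 3)*(n + w)*(n + 2*w)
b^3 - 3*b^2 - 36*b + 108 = (b - 6)*(b - 3)*(b + 6)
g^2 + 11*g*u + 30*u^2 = (g + 5*u)*(g + 6*u)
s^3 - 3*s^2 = s^2*(s - 3)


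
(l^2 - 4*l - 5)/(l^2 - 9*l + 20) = (l + 1)/(l - 4)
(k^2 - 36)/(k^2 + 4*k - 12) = (k - 6)/(k - 2)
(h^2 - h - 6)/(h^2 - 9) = (h + 2)/(h + 3)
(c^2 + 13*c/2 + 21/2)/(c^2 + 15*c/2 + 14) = (c + 3)/(c + 4)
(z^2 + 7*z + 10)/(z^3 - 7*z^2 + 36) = (z + 5)/(z^2 - 9*z + 18)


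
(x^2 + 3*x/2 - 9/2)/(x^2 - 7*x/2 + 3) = (x + 3)/(x - 2)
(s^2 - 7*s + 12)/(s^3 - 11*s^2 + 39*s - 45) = (s - 4)/(s^2 - 8*s + 15)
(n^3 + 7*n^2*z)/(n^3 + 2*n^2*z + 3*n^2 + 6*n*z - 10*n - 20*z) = n^2*(n + 7*z)/(n^3 + 2*n^2*z + 3*n^2 + 6*n*z - 10*n - 20*z)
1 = 1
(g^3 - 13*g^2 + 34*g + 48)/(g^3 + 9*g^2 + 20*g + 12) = (g^2 - 14*g + 48)/(g^2 + 8*g + 12)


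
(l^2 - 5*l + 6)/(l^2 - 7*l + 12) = (l - 2)/(l - 4)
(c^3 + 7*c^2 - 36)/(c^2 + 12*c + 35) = (c^3 + 7*c^2 - 36)/(c^2 + 12*c + 35)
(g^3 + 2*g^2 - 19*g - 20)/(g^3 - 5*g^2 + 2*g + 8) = (g + 5)/(g - 2)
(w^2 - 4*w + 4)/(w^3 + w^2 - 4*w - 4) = (w - 2)/(w^2 + 3*w + 2)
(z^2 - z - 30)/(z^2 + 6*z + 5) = (z - 6)/(z + 1)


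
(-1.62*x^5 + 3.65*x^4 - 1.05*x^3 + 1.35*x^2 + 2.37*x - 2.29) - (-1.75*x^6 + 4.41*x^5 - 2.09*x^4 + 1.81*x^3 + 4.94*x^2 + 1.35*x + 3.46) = 1.75*x^6 - 6.03*x^5 + 5.74*x^4 - 2.86*x^3 - 3.59*x^2 + 1.02*x - 5.75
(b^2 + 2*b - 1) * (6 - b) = -b^3 + 4*b^2 + 13*b - 6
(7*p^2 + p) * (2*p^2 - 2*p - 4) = 14*p^4 - 12*p^3 - 30*p^2 - 4*p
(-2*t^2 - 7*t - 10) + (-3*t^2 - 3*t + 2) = -5*t^2 - 10*t - 8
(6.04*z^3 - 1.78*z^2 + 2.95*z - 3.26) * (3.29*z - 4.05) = 19.8716*z^4 - 30.3182*z^3 + 16.9145*z^2 - 22.6729*z + 13.203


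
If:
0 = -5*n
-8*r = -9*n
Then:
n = 0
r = 0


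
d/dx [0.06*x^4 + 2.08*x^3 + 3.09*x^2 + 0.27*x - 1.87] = 0.24*x^3 + 6.24*x^2 + 6.18*x + 0.27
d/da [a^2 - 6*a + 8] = 2*a - 6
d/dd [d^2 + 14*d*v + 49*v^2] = 2*d + 14*v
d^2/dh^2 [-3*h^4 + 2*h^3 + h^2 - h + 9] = -36*h^2 + 12*h + 2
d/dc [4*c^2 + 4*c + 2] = 8*c + 4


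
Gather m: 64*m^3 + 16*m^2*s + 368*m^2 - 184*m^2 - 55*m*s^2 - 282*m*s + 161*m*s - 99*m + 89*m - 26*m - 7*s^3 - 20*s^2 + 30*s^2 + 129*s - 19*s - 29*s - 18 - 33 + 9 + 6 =64*m^3 + m^2*(16*s + 184) + m*(-55*s^2 - 121*s - 36) - 7*s^3 + 10*s^2 + 81*s - 36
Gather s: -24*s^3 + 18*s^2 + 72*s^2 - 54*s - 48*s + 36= -24*s^3 + 90*s^2 - 102*s + 36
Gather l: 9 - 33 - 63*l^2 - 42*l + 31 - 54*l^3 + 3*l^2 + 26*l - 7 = -54*l^3 - 60*l^2 - 16*l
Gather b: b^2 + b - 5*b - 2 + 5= b^2 - 4*b + 3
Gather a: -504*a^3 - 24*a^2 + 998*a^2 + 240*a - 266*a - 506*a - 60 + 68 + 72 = -504*a^3 + 974*a^2 - 532*a + 80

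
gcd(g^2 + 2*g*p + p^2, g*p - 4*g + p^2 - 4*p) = g + p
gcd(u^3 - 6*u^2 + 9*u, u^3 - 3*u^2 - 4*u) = u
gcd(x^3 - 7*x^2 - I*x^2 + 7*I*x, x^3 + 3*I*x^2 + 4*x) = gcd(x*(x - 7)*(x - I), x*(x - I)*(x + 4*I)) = x^2 - I*x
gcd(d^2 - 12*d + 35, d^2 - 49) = d - 7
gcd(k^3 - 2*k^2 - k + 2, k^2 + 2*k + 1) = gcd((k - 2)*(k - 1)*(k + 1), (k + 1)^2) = k + 1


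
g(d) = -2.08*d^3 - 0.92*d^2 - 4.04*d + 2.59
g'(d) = -6.24*d^2 - 1.84*d - 4.04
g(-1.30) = 10.86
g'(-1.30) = -12.19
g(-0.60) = 5.13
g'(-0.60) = -5.18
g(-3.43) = 89.56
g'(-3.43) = -71.14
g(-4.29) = 167.21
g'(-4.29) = -110.99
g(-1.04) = 8.14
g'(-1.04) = -8.88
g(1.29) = -8.62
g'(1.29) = -16.80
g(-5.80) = 400.91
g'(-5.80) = -203.28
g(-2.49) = 39.06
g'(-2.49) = -38.15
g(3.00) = -73.97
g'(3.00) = -65.72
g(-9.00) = 1480.75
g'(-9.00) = -492.92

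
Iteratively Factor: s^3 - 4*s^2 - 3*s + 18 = (s + 2)*(s^2 - 6*s + 9) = (s - 3)*(s + 2)*(s - 3)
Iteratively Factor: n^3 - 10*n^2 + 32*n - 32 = (n - 2)*(n^2 - 8*n + 16) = (n - 4)*(n - 2)*(n - 4)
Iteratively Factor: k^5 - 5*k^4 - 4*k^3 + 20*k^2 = (k)*(k^4 - 5*k^3 - 4*k^2 + 20*k) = k^2*(k^3 - 5*k^2 - 4*k + 20) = k^2*(k - 2)*(k^2 - 3*k - 10) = k^2*(k - 2)*(k + 2)*(k - 5)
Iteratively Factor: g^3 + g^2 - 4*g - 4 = (g - 2)*(g^2 + 3*g + 2) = (g - 2)*(g + 2)*(g + 1)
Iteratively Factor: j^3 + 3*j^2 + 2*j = (j + 1)*(j^2 + 2*j) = (j + 1)*(j + 2)*(j)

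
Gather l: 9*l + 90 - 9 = 9*l + 81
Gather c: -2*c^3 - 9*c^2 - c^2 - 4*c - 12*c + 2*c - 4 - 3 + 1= -2*c^3 - 10*c^2 - 14*c - 6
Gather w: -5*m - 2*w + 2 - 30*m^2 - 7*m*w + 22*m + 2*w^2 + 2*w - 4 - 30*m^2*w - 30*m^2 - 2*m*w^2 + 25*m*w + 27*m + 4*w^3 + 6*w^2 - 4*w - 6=-60*m^2 + 44*m + 4*w^3 + w^2*(8 - 2*m) + w*(-30*m^2 + 18*m - 4) - 8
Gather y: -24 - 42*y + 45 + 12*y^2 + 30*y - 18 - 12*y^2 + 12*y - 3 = 0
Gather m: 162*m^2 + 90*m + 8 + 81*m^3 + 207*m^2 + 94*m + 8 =81*m^3 + 369*m^2 + 184*m + 16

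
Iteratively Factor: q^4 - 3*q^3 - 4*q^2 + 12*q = (q)*(q^3 - 3*q^2 - 4*q + 12) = q*(q + 2)*(q^2 - 5*q + 6) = q*(q - 3)*(q + 2)*(q - 2)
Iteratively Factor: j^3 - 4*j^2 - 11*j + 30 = (j + 3)*(j^2 - 7*j + 10) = (j - 2)*(j + 3)*(j - 5)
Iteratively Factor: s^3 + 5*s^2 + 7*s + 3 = (s + 1)*(s^2 + 4*s + 3) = (s + 1)^2*(s + 3)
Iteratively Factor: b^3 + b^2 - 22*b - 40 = (b + 4)*(b^2 - 3*b - 10) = (b + 2)*(b + 4)*(b - 5)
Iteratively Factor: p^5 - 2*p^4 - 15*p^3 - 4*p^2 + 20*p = (p)*(p^4 - 2*p^3 - 15*p^2 - 4*p + 20) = p*(p + 2)*(p^3 - 4*p^2 - 7*p + 10) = p*(p + 2)^2*(p^2 - 6*p + 5) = p*(p - 1)*(p + 2)^2*(p - 5)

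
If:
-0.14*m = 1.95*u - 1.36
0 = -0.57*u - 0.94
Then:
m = 32.68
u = -1.65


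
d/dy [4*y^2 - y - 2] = 8*y - 1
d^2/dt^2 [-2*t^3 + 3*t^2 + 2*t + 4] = 6 - 12*t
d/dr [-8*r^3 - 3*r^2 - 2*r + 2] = -24*r^2 - 6*r - 2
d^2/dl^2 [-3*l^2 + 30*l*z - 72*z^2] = -6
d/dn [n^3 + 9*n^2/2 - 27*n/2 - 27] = 3*n^2 + 9*n - 27/2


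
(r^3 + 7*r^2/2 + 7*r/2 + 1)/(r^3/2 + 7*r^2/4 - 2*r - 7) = 2*(2*r^2 + 3*r + 1)/(2*r^2 + 3*r - 14)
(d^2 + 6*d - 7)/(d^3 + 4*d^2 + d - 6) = (d + 7)/(d^2 + 5*d + 6)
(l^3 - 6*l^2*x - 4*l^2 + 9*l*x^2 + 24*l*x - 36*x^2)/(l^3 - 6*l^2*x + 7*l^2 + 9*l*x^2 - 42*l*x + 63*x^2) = (l - 4)/(l + 7)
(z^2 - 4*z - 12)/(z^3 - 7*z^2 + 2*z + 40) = (z - 6)/(z^2 - 9*z + 20)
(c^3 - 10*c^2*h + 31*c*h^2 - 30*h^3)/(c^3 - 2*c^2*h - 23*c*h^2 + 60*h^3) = (c^2 - 7*c*h + 10*h^2)/(c^2 + c*h - 20*h^2)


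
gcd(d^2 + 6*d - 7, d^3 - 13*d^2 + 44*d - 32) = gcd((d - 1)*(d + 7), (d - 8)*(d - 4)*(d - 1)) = d - 1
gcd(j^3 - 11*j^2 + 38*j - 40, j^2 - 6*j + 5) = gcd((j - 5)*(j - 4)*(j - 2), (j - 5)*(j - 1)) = j - 5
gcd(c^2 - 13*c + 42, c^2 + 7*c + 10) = 1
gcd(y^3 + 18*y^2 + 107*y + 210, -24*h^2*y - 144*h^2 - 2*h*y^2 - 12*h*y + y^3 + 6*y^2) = y + 6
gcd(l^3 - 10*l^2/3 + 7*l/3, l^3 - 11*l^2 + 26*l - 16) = l - 1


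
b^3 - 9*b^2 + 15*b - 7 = (b - 7)*(b - 1)^2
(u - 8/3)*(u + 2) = u^2 - 2*u/3 - 16/3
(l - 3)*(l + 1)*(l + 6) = l^3 + 4*l^2 - 15*l - 18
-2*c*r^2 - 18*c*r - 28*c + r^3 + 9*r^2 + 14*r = (-2*c + r)*(r + 2)*(r + 7)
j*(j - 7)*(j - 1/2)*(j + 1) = j^4 - 13*j^3/2 - 4*j^2 + 7*j/2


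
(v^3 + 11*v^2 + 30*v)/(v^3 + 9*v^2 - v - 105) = v*(v + 6)/(v^2 + 4*v - 21)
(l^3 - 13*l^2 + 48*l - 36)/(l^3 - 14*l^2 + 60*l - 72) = (l - 1)/(l - 2)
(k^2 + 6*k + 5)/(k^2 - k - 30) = (k + 1)/(k - 6)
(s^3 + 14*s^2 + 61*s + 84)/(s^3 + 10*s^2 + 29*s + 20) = (s^2 + 10*s + 21)/(s^2 + 6*s + 5)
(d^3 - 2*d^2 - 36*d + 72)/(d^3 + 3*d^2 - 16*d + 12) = (d - 6)/(d - 1)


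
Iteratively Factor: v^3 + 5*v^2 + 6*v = (v + 3)*(v^2 + 2*v) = (v + 2)*(v + 3)*(v)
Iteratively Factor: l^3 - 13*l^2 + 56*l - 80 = (l - 4)*(l^2 - 9*l + 20) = (l - 5)*(l - 4)*(l - 4)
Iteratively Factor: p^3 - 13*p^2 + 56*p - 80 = (p - 4)*(p^2 - 9*p + 20) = (p - 4)^2*(p - 5)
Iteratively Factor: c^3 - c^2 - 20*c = (c - 5)*(c^2 + 4*c) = c*(c - 5)*(c + 4)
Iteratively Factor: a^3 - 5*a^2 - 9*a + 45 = (a + 3)*(a^2 - 8*a + 15) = (a - 5)*(a + 3)*(a - 3)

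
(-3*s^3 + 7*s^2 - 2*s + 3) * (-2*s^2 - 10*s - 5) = 6*s^5 + 16*s^4 - 51*s^3 - 21*s^2 - 20*s - 15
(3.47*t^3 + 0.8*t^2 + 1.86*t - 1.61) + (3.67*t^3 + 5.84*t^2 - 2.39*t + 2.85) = 7.14*t^3 + 6.64*t^2 - 0.53*t + 1.24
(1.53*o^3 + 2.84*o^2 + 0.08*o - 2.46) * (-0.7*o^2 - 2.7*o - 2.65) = -1.071*o^5 - 6.119*o^4 - 11.7785*o^3 - 6.02*o^2 + 6.43*o + 6.519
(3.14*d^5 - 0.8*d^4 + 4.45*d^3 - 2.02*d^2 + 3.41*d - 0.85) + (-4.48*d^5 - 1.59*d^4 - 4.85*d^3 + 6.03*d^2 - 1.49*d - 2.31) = -1.34*d^5 - 2.39*d^4 - 0.399999999999999*d^3 + 4.01*d^2 + 1.92*d - 3.16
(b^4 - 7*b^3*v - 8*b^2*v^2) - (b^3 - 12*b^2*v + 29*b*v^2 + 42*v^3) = b^4 - 7*b^3*v - b^3 - 8*b^2*v^2 + 12*b^2*v - 29*b*v^2 - 42*v^3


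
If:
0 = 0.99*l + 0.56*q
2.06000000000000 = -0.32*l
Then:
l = -6.44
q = 11.38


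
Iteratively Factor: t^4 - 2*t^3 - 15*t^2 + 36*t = (t - 3)*(t^3 + t^2 - 12*t) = t*(t - 3)*(t^2 + t - 12) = t*(t - 3)*(t + 4)*(t - 3)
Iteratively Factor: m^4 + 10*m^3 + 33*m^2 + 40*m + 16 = (m + 4)*(m^3 + 6*m^2 + 9*m + 4) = (m + 1)*(m + 4)*(m^2 + 5*m + 4) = (m + 1)*(m + 4)^2*(m + 1)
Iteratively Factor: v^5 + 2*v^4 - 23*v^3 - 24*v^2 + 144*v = (v + 4)*(v^4 - 2*v^3 - 15*v^2 + 36*v) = (v - 3)*(v + 4)*(v^3 + v^2 - 12*v) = (v - 3)*(v + 4)^2*(v^2 - 3*v) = v*(v - 3)*(v + 4)^2*(v - 3)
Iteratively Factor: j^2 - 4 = (j - 2)*(j + 2)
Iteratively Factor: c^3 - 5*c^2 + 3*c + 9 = (c + 1)*(c^2 - 6*c + 9) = (c - 3)*(c + 1)*(c - 3)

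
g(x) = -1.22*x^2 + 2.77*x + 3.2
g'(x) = 2.77 - 2.44*x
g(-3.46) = -20.99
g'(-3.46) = 11.21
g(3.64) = -2.88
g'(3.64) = -6.11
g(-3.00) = -16.09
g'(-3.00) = 10.09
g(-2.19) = -8.72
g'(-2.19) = 8.11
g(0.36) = 4.04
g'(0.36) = 1.89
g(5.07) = -14.12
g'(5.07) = -9.60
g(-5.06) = -42.05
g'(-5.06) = 15.12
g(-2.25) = -9.21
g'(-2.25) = 8.26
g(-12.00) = -205.72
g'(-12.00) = 32.05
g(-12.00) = -205.72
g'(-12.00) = 32.05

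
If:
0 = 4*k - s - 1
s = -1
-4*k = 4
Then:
No Solution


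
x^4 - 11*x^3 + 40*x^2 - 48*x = x*(x - 4)^2*(x - 3)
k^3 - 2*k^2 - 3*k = k*(k - 3)*(k + 1)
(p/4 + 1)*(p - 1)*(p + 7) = p^3/4 + 5*p^2/2 + 17*p/4 - 7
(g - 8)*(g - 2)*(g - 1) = g^3 - 11*g^2 + 26*g - 16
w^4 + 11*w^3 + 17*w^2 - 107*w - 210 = (w - 3)*(w + 2)*(w + 5)*(w + 7)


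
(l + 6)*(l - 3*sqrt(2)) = l^2 - 3*sqrt(2)*l + 6*l - 18*sqrt(2)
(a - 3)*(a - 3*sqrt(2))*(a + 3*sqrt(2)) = a^3 - 3*a^2 - 18*a + 54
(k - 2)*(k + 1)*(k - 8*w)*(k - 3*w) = k^4 - 11*k^3*w - k^3 + 24*k^2*w^2 + 11*k^2*w - 2*k^2 - 24*k*w^2 + 22*k*w - 48*w^2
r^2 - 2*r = r*(r - 2)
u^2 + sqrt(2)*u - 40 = (u - 4*sqrt(2))*(u + 5*sqrt(2))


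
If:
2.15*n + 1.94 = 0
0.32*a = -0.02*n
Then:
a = 0.06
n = -0.90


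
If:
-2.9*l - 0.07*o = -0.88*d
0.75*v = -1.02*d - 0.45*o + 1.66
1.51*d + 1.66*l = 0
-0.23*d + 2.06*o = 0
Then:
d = 0.00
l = 0.00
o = 0.00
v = 2.21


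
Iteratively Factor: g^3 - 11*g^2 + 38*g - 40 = (g - 2)*(g^2 - 9*g + 20) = (g - 4)*(g - 2)*(g - 5)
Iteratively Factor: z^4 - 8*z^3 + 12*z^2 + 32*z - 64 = (z - 4)*(z^3 - 4*z^2 - 4*z + 16) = (z - 4)*(z - 2)*(z^2 - 2*z - 8) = (z - 4)^2*(z - 2)*(z + 2)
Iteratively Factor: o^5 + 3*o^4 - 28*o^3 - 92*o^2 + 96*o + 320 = (o + 4)*(o^4 - o^3 - 24*o^2 + 4*o + 80) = (o - 2)*(o + 4)*(o^3 + o^2 - 22*o - 40) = (o - 2)*(o + 4)^2*(o^2 - 3*o - 10) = (o - 2)*(o + 2)*(o + 4)^2*(o - 5)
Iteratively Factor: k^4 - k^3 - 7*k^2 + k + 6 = (k - 1)*(k^3 - 7*k - 6) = (k - 1)*(k + 2)*(k^2 - 2*k - 3) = (k - 3)*(k - 1)*(k + 2)*(k + 1)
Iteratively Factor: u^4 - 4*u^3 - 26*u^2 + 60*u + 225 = (u + 3)*(u^3 - 7*u^2 - 5*u + 75) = (u + 3)^2*(u^2 - 10*u + 25) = (u - 5)*(u + 3)^2*(u - 5)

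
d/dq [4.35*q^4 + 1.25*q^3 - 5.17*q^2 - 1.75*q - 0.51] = 17.4*q^3 + 3.75*q^2 - 10.34*q - 1.75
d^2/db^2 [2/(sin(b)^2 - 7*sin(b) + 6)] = 2*(-4*sin(b)^3 + 17*sin(b)^2 - 2*sin(b) - 86)/((sin(b) - 6)^3*(sin(b) - 1)^2)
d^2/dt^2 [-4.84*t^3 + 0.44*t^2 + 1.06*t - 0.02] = 0.88 - 29.04*t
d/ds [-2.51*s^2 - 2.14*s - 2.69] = -5.02*s - 2.14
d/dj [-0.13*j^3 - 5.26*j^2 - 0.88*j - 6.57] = -0.39*j^2 - 10.52*j - 0.88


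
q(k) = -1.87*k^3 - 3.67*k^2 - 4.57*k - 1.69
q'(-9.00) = -392.92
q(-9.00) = 1105.40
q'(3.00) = -77.08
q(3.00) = -98.92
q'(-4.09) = -68.39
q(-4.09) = 83.55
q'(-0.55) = -2.23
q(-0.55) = 0.02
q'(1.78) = -35.41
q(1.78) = -32.00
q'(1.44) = -26.77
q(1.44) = -21.46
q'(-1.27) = -4.30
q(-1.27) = 2.03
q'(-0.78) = -2.26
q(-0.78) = 0.53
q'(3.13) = -82.50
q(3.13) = -109.29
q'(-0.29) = -2.91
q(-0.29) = -0.63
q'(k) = -5.61*k^2 - 7.34*k - 4.57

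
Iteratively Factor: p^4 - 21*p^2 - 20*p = (p + 4)*(p^3 - 4*p^2 - 5*p) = (p + 1)*(p + 4)*(p^2 - 5*p) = p*(p + 1)*(p + 4)*(p - 5)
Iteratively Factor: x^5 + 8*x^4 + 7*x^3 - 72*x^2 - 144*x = (x + 4)*(x^4 + 4*x^3 - 9*x^2 - 36*x) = (x + 4)^2*(x^3 - 9*x) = (x - 3)*(x + 4)^2*(x^2 + 3*x) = (x - 3)*(x + 3)*(x + 4)^2*(x)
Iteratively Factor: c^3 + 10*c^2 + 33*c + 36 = (c + 3)*(c^2 + 7*c + 12) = (c + 3)^2*(c + 4)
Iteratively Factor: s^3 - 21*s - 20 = (s + 4)*(s^2 - 4*s - 5) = (s - 5)*(s + 4)*(s + 1)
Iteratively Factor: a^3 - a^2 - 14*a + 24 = (a - 3)*(a^2 + 2*a - 8) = (a - 3)*(a - 2)*(a + 4)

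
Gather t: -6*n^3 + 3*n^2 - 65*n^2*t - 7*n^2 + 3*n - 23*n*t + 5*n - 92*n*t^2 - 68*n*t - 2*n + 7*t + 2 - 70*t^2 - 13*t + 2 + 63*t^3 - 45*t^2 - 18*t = -6*n^3 - 4*n^2 + 6*n + 63*t^3 + t^2*(-92*n - 115) + t*(-65*n^2 - 91*n - 24) + 4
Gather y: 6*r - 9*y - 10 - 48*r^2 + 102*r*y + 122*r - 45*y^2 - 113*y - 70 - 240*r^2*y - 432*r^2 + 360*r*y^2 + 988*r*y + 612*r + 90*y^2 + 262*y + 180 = -480*r^2 + 740*r + y^2*(360*r + 45) + y*(-240*r^2 + 1090*r + 140) + 100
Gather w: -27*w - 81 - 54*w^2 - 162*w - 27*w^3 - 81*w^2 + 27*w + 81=-27*w^3 - 135*w^2 - 162*w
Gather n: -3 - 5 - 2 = -10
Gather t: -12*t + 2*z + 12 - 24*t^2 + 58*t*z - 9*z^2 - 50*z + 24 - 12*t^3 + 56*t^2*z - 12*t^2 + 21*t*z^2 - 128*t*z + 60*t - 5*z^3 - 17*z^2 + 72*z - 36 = -12*t^3 + t^2*(56*z - 36) + t*(21*z^2 - 70*z + 48) - 5*z^3 - 26*z^2 + 24*z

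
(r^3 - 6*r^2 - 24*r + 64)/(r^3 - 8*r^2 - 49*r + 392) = (r^2 + 2*r - 8)/(r^2 - 49)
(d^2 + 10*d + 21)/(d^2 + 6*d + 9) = (d + 7)/(d + 3)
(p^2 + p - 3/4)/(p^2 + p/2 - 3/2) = (p - 1/2)/(p - 1)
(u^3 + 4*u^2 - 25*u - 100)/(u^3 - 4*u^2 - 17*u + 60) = (u + 5)/(u - 3)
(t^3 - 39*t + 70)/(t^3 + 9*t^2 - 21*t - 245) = (t - 2)/(t + 7)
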